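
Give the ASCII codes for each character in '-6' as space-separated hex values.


String: '-6'  (2 characters)
Per-character ASCII lookup:
  '-': special character: '-' = 45 → 0x2D
  '6': digits start at 48: '6' = 48 + 6 = 54 → 0x36
= 0x2D 0x36


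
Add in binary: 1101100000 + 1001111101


Align and add column by column (LSB to MSB, carry propagating):
  01101100000
+ 01001111101
  -----------
  col 0: 0 + 1 + 0 (carry in) = 1 → bit 1, carry out 0
  col 1: 0 + 0 + 0 (carry in) = 0 → bit 0, carry out 0
  col 2: 0 + 1 + 0 (carry in) = 1 → bit 1, carry out 0
  col 3: 0 + 1 + 0 (carry in) = 1 → bit 1, carry out 0
  col 4: 0 + 1 + 0 (carry in) = 1 → bit 1, carry out 0
  col 5: 1 + 1 + 0 (carry in) = 2 → bit 0, carry out 1
  col 6: 1 + 1 + 1 (carry in) = 3 → bit 1, carry out 1
  col 7: 0 + 0 + 1 (carry in) = 1 → bit 1, carry out 0
  col 8: 1 + 0 + 0 (carry in) = 1 → bit 1, carry out 0
  col 9: 1 + 1 + 0 (carry in) = 2 → bit 0, carry out 1
  col 10: 0 + 0 + 1 (carry in) = 1 → bit 1, carry out 0
Reading bits MSB→LSB: 10111011101
Strip leading zeros: 10111011101
= 10111011101


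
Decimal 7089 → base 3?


Divide by 3 repeatedly:
7089 ÷ 3 = 2363 remainder 0
2363 ÷ 3 = 787 remainder 2
787 ÷ 3 = 262 remainder 1
262 ÷ 3 = 87 remainder 1
87 ÷ 3 = 29 remainder 0
29 ÷ 3 = 9 remainder 2
9 ÷ 3 = 3 remainder 0
3 ÷ 3 = 1 remainder 0
1 ÷ 3 = 0 remainder 1
Reading remainders bottom-up:
= 100201120


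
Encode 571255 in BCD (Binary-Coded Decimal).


Each digit → 4-bit binary:
  5 → 0101
  7 → 0111
  1 → 0001
  2 → 0010
  5 → 0101
  5 → 0101
= 0101 0111 0001 0010 0101 0101


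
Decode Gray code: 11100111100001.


Gray code: 11100111100001
MSB stays the same: 1
Each subsequent bit = prev_binary XOR current_gray:
  B[1] = 1 XOR 1 = 0
  B[2] = 0 XOR 1 = 1
  B[3] = 1 XOR 0 = 1
  B[4] = 1 XOR 0 = 1
  B[5] = 1 XOR 1 = 0
  B[6] = 0 XOR 1 = 1
  B[7] = 1 XOR 1 = 0
  B[8] = 0 XOR 1 = 1
  B[9] = 1 XOR 0 = 1
  B[10] = 1 XOR 0 = 1
  B[11] = 1 XOR 0 = 1
  B[12] = 1 XOR 0 = 1
  B[13] = 1 XOR 1 = 0
= 10111010111110 (11966 decimal)


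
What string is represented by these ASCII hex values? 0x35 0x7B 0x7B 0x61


Codes (hex): 0x35 0x7B 0x7B 0x61
Per-code ASCII lookup:
  0x35 = 53  (range 48-57: digits, 53 - 48 = 5) → '5'
  0x7B = 123  (special character) → '{'
  0x7B = 123  (special character) → '{'
  0x61 = 97  (range 97-122: lowercase, 97 - 97 = 0) → 'a'
= '5{{a'


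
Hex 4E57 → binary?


Each hex digit → 4 binary bits:
  4 = 0100
  E = 1110
  5 = 0101
  7 = 0111
Concatenate: 0100 1110 0101 0111
= 0100111001010111


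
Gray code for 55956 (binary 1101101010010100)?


Binary: 1101101010010100
Gray code: G = B XOR (B >> 1)
B >> 1 = 0110110101001010
1101101010010100 XOR 0110110101001010:
  1 XOR 0 = 1
  1 XOR 1 = 0
  0 XOR 1 = 1
  1 XOR 0 = 1
  1 XOR 1 = 0
  0 XOR 1 = 1
  1 XOR 0 = 1
  0 XOR 1 = 1
  1 XOR 0 = 1
  0 XOR 1 = 1
  0 XOR 0 = 0
  1 XOR 0 = 1
  0 XOR 1 = 1
  1 XOR 0 = 1
  0 XOR 1 = 1
  0 XOR 0 = 0
= 1011011111011110


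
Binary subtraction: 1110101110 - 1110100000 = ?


Align and subtract column by column (LSB to MSB, borrowing when needed):
  1110101110
- 1110100000
  ----------
  col 0: (0 - 0 borrow-in) - 0 → 0 - 0 = 0, borrow out 0
  col 1: (1 - 0 borrow-in) - 0 → 1 - 0 = 1, borrow out 0
  col 2: (1 - 0 borrow-in) - 0 → 1 - 0 = 1, borrow out 0
  col 3: (1 - 0 borrow-in) - 0 → 1 - 0 = 1, borrow out 0
  col 4: (0 - 0 borrow-in) - 0 → 0 - 0 = 0, borrow out 0
  col 5: (1 - 0 borrow-in) - 1 → 1 - 1 = 0, borrow out 0
  col 6: (0 - 0 borrow-in) - 0 → 0 - 0 = 0, borrow out 0
  col 7: (1 - 0 borrow-in) - 1 → 1 - 1 = 0, borrow out 0
  col 8: (1 - 0 borrow-in) - 1 → 1 - 1 = 0, borrow out 0
  col 9: (1 - 0 borrow-in) - 1 → 1 - 1 = 0, borrow out 0
Reading bits MSB→LSB: 0000001110
Strip leading zeros: 1110
= 1110


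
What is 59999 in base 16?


Divide by 16 repeatedly:
59999 ÷ 16 = 3749 remainder 15 (F)
3749 ÷ 16 = 234 remainder 5 (5)
234 ÷ 16 = 14 remainder 10 (A)
14 ÷ 16 = 0 remainder 14 (E)
Reading remainders bottom-up:
= 0xEA5F


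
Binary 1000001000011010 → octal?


Group into 3-bit groups: 001000001000011010
  001 = 1
  000 = 0
  001 = 1
  000 = 0
  011 = 3
  010 = 2
= 0o101032


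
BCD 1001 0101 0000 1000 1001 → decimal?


Each 4-bit group → digit:
  1001 → 9
  0101 → 5
  0000 → 0
  1000 → 8
  1001 → 9
= 95089


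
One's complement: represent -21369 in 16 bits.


Original: 0101001101111001
Invert all bits:
  bit 0: 0 → 1
  bit 1: 1 → 0
  bit 2: 0 → 1
  bit 3: 1 → 0
  bit 4: 0 → 1
  bit 5: 0 → 1
  bit 6: 1 → 0
  bit 7: 1 → 0
  bit 8: 0 → 1
  bit 9: 1 → 0
  bit 10: 1 → 0
  bit 11: 1 → 0
  bit 12: 1 → 0
  bit 13: 0 → 1
  bit 14: 0 → 1
  bit 15: 1 → 0
= 1010110010000110


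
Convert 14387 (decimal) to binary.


Divide by 2 repeatedly:
14387 ÷ 2 = 7193 remainder 1
7193 ÷ 2 = 3596 remainder 1
3596 ÷ 2 = 1798 remainder 0
1798 ÷ 2 = 899 remainder 0
899 ÷ 2 = 449 remainder 1
449 ÷ 2 = 224 remainder 1
224 ÷ 2 = 112 remainder 0
112 ÷ 2 = 56 remainder 0
56 ÷ 2 = 28 remainder 0
28 ÷ 2 = 14 remainder 0
14 ÷ 2 = 7 remainder 0
7 ÷ 2 = 3 remainder 1
3 ÷ 2 = 1 remainder 1
1 ÷ 2 = 0 remainder 1
Reading remainders bottom-up:
= 11100000110011


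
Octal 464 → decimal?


Positional values:
Position 0: 4 × 8^0 = 4
Position 1: 6 × 8^1 = 48
Position 2: 4 × 8^2 = 256
Sum = 4 + 48 + 256
= 308


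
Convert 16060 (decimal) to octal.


Divide by 8 repeatedly:
16060 ÷ 8 = 2007 remainder 4
2007 ÷ 8 = 250 remainder 7
250 ÷ 8 = 31 remainder 2
31 ÷ 8 = 3 remainder 7
3 ÷ 8 = 0 remainder 3
Reading remainders bottom-up:
= 0o37274


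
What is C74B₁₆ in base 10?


Positional values:
Position 0: B × 16^0 = 11 × 1 = 11
Position 1: 4 × 16^1 = 4 × 16 = 64
Position 2: 7 × 16^2 = 7 × 256 = 1792
Position 3: C × 16^3 = 12 × 4096 = 49152
Sum = 11 + 64 + 1792 + 49152
= 51019


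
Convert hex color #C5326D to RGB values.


Hex: #C5326D
R = C5₁₆ = 197
G = 32₁₆ = 50
B = 6D₁₆ = 109
= RGB(197, 50, 109)


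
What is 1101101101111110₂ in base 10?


Positional values:
Bit 1: 1 × 2^1 = 2
Bit 2: 1 × 2^2 = 4
Bit 3: 1 × 2^3 = 8
Bit 4: 1 × 2^4 = 16
Bit 5: 1 × 2^5 = 32
Bit 6: 1 × 2^6 = 64
Bit 8: 1 × 2^8 = 256
Bit 9: 1 × 2^9 = 512
Bit 11: 1 × 2^11 = 2048
Bit 12: 1 × 2^12 = 4096
Bit 14: 1 × 2^14 = 16384
Bit 15: 1 × 2^15 = 32768
Sum = 2 + 4 + 8 + 16 + 32 + 64 + 256 + 512 + 2048 + 4096 + 16384 + 32768
= 56190


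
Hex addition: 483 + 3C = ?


Align and add column by column (LSB to MSB, each column mod 16 with carry):
  0483
+ 003C
  ----
  col 0: 3(3) + C(12) + 0 (carry in) = 15 → F(15), carry out 0
  col 1: 8(8) + 3(3) + 0 (carry in) = 11 → B(11), carry out 0
  col 2: 4(4) + 0(0) + 0 (carry in) = 4 → 4(4), carry out 0
  col 3: 0(0) + 0(0) + 0 (carry in) = 0 → 0(0), carry out 0
Reading digits MSB→LSB: 04BF
Strip leading zeros: 4BF
= 0x4BF


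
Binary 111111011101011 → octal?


Group into 3-bit groups: 111111011101011
  111 = 7
  111 = 7
  011 = 3
  101 = 5
  011 = 3
= 0o77353


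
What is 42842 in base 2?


Divide by 2 repeatedly:
42842 ÷ 2 = 21421 remainder 0
21421 ÷ 2 = 10710 remainder 1
10710 ÷ 2 = 5355 remainder 0
5355 ÷ 2 = 2677 remainder 1
2677 ÷ 2 = 1338 remainder 1
1338 ÷ 2 = 669 remainder 0
669 ÷ 2 = 334 remainder 1
334 ÷ 2 = 167 remainder 0
167 ÷ 2 = 83 remainder 1
83 ÷ 2 = 41 remainder 1
41 ÷ 2 = 20 remainder 1
20 ÷ 2 = 10 remainder 0
10 ÷ 2 = 5 remainder 0
5 ÷ 2 = 2 remainder 1
2 ÷ 2 = 1 remainder 0
1 ÷ 2 = 0 remainder 1
Reading remainders bottom-up:
= 1010011101011010


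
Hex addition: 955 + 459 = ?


Align and add column by column (LSB to MSB, each column mod 16 with carry):
  0955
+ 0459
  ----
  col 0: 5(5) + 9(9) + 0 (carry in) = 14 → E(14), carry out 0
  col 1: 5(5) + 5(5) + 0 (carry in) = 10 → A(10), carry out 0
  col 2: 9(9) + 4(4) + 0 (carry in) = 13 → D(13), carry out 0
  col 3: 0(0) + 0(0) + 0 (carry in) = 0 → 0(0), carry out 0
Reading digits MSB→LSB: 0DAE
Strip leading zeros: DAE
= 0xDAE


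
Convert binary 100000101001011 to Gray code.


Binary: 100000101001011
Gray code: G = B XOR (B >> 1)
B >> 1 = 010000010100101
100000101001011 XOR 010000010100101:
  1 XOR 0 = 1
  0 XOR 1 = 1
  0 XOR 0 = 0
  0 XOR 0 = 0
  0 XOR 0 = 0
  0 XOR 0 = 0
  1 XOR 0 = 1
  0 XOR 1 = 1
  1 XOR 0 = 1
  0 XOR 1 = 1
  0 XOR 0 = 0
  1 XOR 0 = 1
  0 XOR 1 = 1
  1 XOR 0 = 1
  1 XOR 1 = 0
= 110000111101110


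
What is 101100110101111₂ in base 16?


Group into 4-bit nibbles: 0101100110101111
  0101 = 5
  1001 = 9
  1010 = A
  1111 = F
= 0x59AF


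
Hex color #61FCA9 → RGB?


Hex: #61FCA9
R = 61₁₆ = 97
G = FC₁₆ = 252
B = A9₁₆ = 169
= RGB(97, 252, 169)


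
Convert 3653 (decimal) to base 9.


Divide by 9 repeatedly:
3653 ÷ 9 = 405 remainder 8
405 ÷ 9 = 45 remainder 0
45 ÷ 9 = 5 remainder 0
5 ÷ 9 = 0 remainder 5
Reading remainders bottom-up:
= 5008


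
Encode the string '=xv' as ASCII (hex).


String: '=xv'  (3 characters)
Per-character ASCII lookup:
  '=': special character: '=' = 61 → 0x3D
  'x': lowercase starts at 97: 'x' = 97 + 23 = 120 → 0x78
  'v': lowercase starts at 97: 'v' = 97 + 21 = 118 → 0x76
= 0x3D 0x78 0x76


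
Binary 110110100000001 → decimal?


Positional values:
Bit 0: 1 × 2^0 = 1
Bit 8: 1 × 2^8 = 256
Bit 10: 1 × 2^10 = 1024
Bit 11: 1 × 2^11 = 2048
Bit 13: 1 × 2^13 = 8192
Bit 14: 1 × 2^14 = 16384
Sum = 1 + 256 + 1024 + 2048 + 8192 + 16384
= 27905


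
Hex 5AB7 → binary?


Each hex digit → 4 binary bits:
  5 = 0101
  A = 1010
  B = 1011
  7 = 0111
Concatenate: 0101 1010 1011 0111
= 0101101010110111


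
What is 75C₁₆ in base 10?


Positional values:
Position 0: C × 16^0 = 12 × 1 = 12
Position 1: 5 × 16^1 = 5 × 16 = 80
Position 2: 7 × 16^2 = 7 × 256 = 1792
Sum = 12 + 80 + 1792
= 1884


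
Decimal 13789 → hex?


Divide by 16 repeatedly:
13789 ÷ 16 = 861 remainder 13 (D)
861 ÷ 16 = 53 remainder 13 (D)
53 ÷ 16 = 3 remainder 5 (5)
3 ÷ 16 = 0 remainder 3 (3)
Reading remainders bottom-up:
= 0x35DD


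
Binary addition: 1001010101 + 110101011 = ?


Align and add column by column (LSB to MSB, carry propagating):
  01001010101
+ 00110101011
  -----------
  col 0: 1 + 1 + 0 (carry in) = 2 → bit 0, carry out 1
  col 1: 0 + 1 + 1 (carry in) = 2 → bit 0, carry out 1
  col 2: 1 + 0 + 1 (carry in) = 2 → bit 0, carry out 1
  col 3: 0 + 1 + 1 (carry in) = 2 → bit 0, carry out 1
  col 4: 1 + 0 + 1 (carry in) = 2 → bit 0, carry out 1
  col 5: 0 + 1 + 1 (carry in) = 2 → bit 0, carry out 1
  col 6: 1 + 0 + 1 (carry in) = 2 → bit 0, carry out 1
  col 7: 0 + 1 + 1 (carry in) = 2 → bit 0, carry out 1
  col 8: 0 + 1 + 1 (carry in) = 2 → bit 0, carry out 1
  col 9: 1 + 0 + 1 (carry in) = 2 → bit 0, carry out 1
  col 10: 0 + 0 + 1 (carry in) = 1 → bit 1, carry out 0
Reading bits MSB→LSB: 10000000000
Strip leading zeros: 10000000000
= 10000000000


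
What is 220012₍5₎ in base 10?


Positional values (base 5):
  2 × 5^0 = 2 × 1 = 2
  1 × 5^1 = 1 × 5 = 5
  0 × 5^2 = 0 × 25 = 0
  0 × 5^3 = 0 × 125 = 0
  2 × 5^4 = 2 × 625 = 1250
  2 × 5^5 = 2 × 3125 = 6250
Sum = 2 + 5 + 0 + 0 + 1250 + 6250
= 7507


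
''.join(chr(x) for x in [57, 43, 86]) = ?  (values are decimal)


Codes (decimal): 57 43 86
Per-code ASCII lookup:
  57  (range 48-57: digits, 57 - 48 = 9) → '9'
  43  (special character) → '+'
  86  (range 65-90: uppercase, 86 - 65 = 21) → 'V'
= '9+V'


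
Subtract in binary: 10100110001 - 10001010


Align and subtract column by column (LSB to MSB, borrowing when needed):
  10100110001
- 00010001010
  -----------
  col 0: (1 - 0 borrow-in) - 0 → 1 - 0 = 1, borrow out 0
  col 1: (0 - 0 borrow-in) - 1 → borrow from next column: (0+2) - 1 = 1, borrow out 1
  col 2: (0 - 1 borrow-in) - 0 → borrow from next column: (-1+2) - 0 = 1, borrow out 1
  col 3: (0 - 1 borrow-in) - 1 → borrow from next column: (-1+2) - 1 = 0, borrow out 1
  col 4: (1 - 1 borrow-in) - 0 → 0 - 0 = 0, borrow out 0
  col 5: (1 - 0 borrow-in) - 0 → 1 - 0 = 1, borrow out 0
  col 6: (0 - 0 borrow-in) - 0 → 0 - 0 = 0, borrow out 0
  col 7: (0 - 0 borrow-in) - 1 → borrow from next column: (0+2) - 1 = 1, borrow out 1
  col 8: (1 - 1 borrow-in) - 0 → 0 - 0 = 0, borrow out 0
  col 9: (0 - 0 borrow-in) - 0 → 0 - 0 = 0, borrow out 0
  col 10: (1 - 0 borrow-in) - 0 → 1 - 0 = 1, borrow out 0
Reading bits MSB→LSB: 10010100111
Strip leading zeros: 10010100111
= 10010100111


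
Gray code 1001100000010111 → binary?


Gray code: 1001100000010111
MSB stays the same: 1
Each subsequent bit = prev_binary XOR current_gray:
  B[1] = 1 XOR 0 = 1
  B[2] = 1 XOR 0 = 1
  B[3] = 1 XOR 1 = 0
  B[4] = 0 XOR 1 = 1
  B[5] = 1 XOR 0 = 1
  B[6] = 1 XOR 0 = 1
  B[7] = 1 XOR 0 = 1
  B[8] = 1 XOR 0 = 1
  B[9] = 1 XOR 0 = 1
  B[10] = 1 XOR 0 = 1
  B[11] = 1 XOR 1 = 0
  B[12] = 0 XOR 0 = 0
  B[13] = 0 XOR 1 = 1
  B[14] = 1 XOR 1 = 0
  B[15] = 0 XOR 1 = 1
= 1110111111100101 (61413 decimal)


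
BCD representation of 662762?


Each digit → 4-bit binary:
  6 → 0110
  6 → 0110
  2 → 0010
  7 → 0111
  6 → 0110
  2 → 0010
= 0110 0110 0010 0111 0110 0010


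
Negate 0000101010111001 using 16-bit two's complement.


Original: 0000101010111001
Step 1 - Invert all bits: 1111010101000110
Step 2 - Add 1: 1111010101000110 + 1
= 1111010101000111 (represents -2745)


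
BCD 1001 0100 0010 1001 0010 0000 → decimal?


Each 4-bit group → digit:
  1001 → 9
  0100 → 4
  0010 → 2
  1001 → 9
  0010 → 2
  0000 → 0
= 942920


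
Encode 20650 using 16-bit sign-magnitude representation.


Sign bit: 0 (positive)
Magnitude: 20650 = 101000010101010
= 0101000010101010


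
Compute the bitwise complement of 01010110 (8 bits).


Original: 01010110
Invert all bits:
  bit 0: 0 → 1
  bit 1: 1 → 0
  bit 2: 0 → 1
  bit 3: 1 → 0
  bit 4: 0 → 1
  bit 5: 1 → 0
  bit 6: 1 → 0
  bit 7: 0 → 1
= 10101001


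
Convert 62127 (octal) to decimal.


Positional values:
Position 0: 7 × 8^0 = 7
Position 1: 2 × 8^1 = 16
Position 2: 1 × 8^2 = 64
Position 3: 2 × 8^3 = 1024
Position 4: 6 × 8^4 = 24576
Sum = 7 + 16 + 64 + 1024 + 24576
= 25687


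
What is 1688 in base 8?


Divide by 8 repeatedly:
1688 ÷ 8 = 211 remainder 0
211 ÷ 8 = 26 remainder 3
26 ÷ 8 = 3 remainder 2
3 ÷ 8 = 0 remainder 3
Reading remainders bottom-up:
= 0o3230


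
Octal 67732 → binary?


Each octal digit → 3 binary bits:
  6 = 110
  7 = 111
  7 = 111
  3 = 011
  2 = 010
Concatenate: 110 111 111 011 010
= 110111111011010


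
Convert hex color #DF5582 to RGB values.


Hex: #DF5582
R = DF₁₆ = 223
G = 55₁₆ = 85
B = 82₁₆ = 130
= RGB(223, 85, 130)


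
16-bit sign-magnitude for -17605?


Sign bit: 1 (negative)
Magnitude: 17605 = 100010011000101
= 1100010011000101


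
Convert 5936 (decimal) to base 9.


Divide by 9 repeatedly:
5936 ÷ 9 = 659 remainder 5
659 ÷ 9 = 73 remainder 2
73 ÷ 9 = 8 remainder 1
8 ÷ 9 = 0 remainder 8
Reading remainders bottom-up:
= 8125


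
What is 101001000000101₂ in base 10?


Positional values:
Bit 0: 1 × 2^0 = 1
Bit 2: 1 × 2^2 = 4
Bit 9: 1 × 2^9 = 512
Bit 12: 1 × 2^12 = 4096
Bit 14: 1 × 2^14 = 16384
Sum = 1 + 4 + 512 + 4096 + 16384
= 20997


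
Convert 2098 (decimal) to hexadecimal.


Divide by 16 repeatedly:
2098 ÷ 16 = 131 remainder 2 (2)
131 ÷ 16 = 8 remainder 3 (3)
8 ÷ 16 = 0 remainder 8 (8)
Reading remainders bottom-up:
= 0x832


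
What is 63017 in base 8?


Divide by 8 repeatedly:
63017 ÷ 8 = 7877 remainder 1
7877 ÷ 8 = 984 remainder 5
984 ÷ 8 = 123 remainder 0
123 ÷ 8 = 15 remainder 3
15 ÷ 8 = 1 remainder 7
1 ÷ 8 = 0 remainder 1
Reading remainders bottom-up:
= 0o173051


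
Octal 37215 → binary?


Each octal digit → 3 binary bits:
  3 = 011
  7 = 111
  2 = 010
  1 = 001
  5 = 101
Concatenate: 011 111 010 001 101
= 011111010001101


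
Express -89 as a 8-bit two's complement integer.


Original: 01011001
Step 1 - Invert all bits: 10100110
Step 2 - Add 1: 10100110 + 1
= 10100111 (represents -89)


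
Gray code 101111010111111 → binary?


Gray code: 101111010111111
MSB stays the same: 1
Each subsequent bit = prev_binary XOR current_gray:
  B[1] = 1 XOR 0 = 1
  B[2] = 1 XOR 1 = 0
  B[3] = 0 XOR 1 = 1
  B[4] = 1 XOR 1 = 0
  B[5] = 0 XOR 1 = 1
  B[6] = 1 XOR 0 = 1
  B[7] = 1 XOR 1 = 0
  B[8] = 0 XOR 0 = 0
  B[9] = 0 XOR 1 = 1
  B[10] = 1 XOR 1 = 0
  B[11] = 0 XOR 1 = 1
  B[12] = 1 XOR 1 = 0
  B[13] = 0 XOR 1 = 1
  B[14] = 1 XOR 1 = 0
= 110101100101010 (27434 decimal)


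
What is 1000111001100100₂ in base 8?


Group into 3-bit groups: 001000111001100100
  001 = 1
  000 = 0
  111 = 7
  001 = 1
  100 = 4
  100 = 4
= 0o107144


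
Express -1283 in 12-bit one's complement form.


Original: 010100000011
Invert all bits:
  bit 0: 0 → 1
  bit 1: 1 → 0
  bit 2: 0 → 1
  bit 3: 1 → 0
  bit 4: 0 → 1
  bit 5: 0 → 1
  bit 6: 0 → 1
  bit 7: 0 → 1
  bit 8: 0 → 1
  bit 9: 0 → 1
  bit 10: 1 → 0
  bit 11: 1 → 0
= 101011111100


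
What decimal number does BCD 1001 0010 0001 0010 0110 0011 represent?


Each 4-bit group → digit:
  1001 → 9
  0010 → 2
  0001 → 1
  0010 → 2
  0110 → 6
  0011 → 3
= 921263


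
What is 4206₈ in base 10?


Positional values:
Position 0: 6 × 8^0 = 6
Position 1: 0 × 8^1 = 0
Position 2: 2 × 8^2 = 128
Position 3: 4 × 8^3 = 2048
Sum = 6 + 0 + 128 + 2048
= 2182


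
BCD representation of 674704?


Each digit → 4-bit binary:
  6 → 0110
  7 → 0111
  4 → 0100
  7 → 0111
  0 → 0000
  4 → 0100
= 0110 0111 0100 0111 0000 0100


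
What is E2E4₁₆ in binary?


Each hex digit → 4 binary bits:
  E = 1110
  2 = 0010
  E = 1110
  4 = 0100
Concatenate: 1110 0010 1110 0100
= 1110001011100100


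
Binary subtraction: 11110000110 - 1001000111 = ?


Align and subtract column by column (LSB to MSB, borrowing when needed):
  11110000110
- 01001000111
  -----------
  col 0: (0 - 0 borrow-in) - 1 → borrow from next column: (0+2) - 1 = 1, borrow out 1
  col 1: (1 - 1 borrow-in) - 1 → borrow from next column: (0+2) - 1 = 1, borrow out 1
  col 2: (1 - 1 borrow-in) - 1 → borrow from next column: (0+2) - 1 = 1, borrow out 1
  col 3: (0 - 1 borrow-in) - 0 → borrow from next column: (-1+2) - 0 = 1, borrow out 1
  col 4: (0 - 1 borrow-in) - 0 → borrow from next column: (-1+2) - 0 = 1, borrow out 1
  col 5: (0 - 1 borrow-in) - 0 → borrow from next column: (-1+2) - 0 = 1, borrow out 1
  col 6: (0 - 1 borrow-in) - 1 → borrow from next column: (-1+2) - 1 = 0, borrow out 1
  col 7: (1 - 1 borrow-in) - 0 → 0 - 0 = 0, borrow out 0
  col 8: (1 - 0 borrow-in) - 0 → 1 - 0 = 1, borrow out 0
  col 9: (1 - 0 borrow-in) - 1 → 1 - 1 = 0, borrow out 0
  col 10: (1 - 0 borrow-in) - 0 → 1 - 0 = 1, borrow out 0
Reading bits MSB→LSB: 10100111111
Strip leading zeros: 10100111111
= 10100111111


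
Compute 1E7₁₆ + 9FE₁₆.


Align and add column by column (LSB to MSB, each column mod 16 with carry):
  01E7
+ 09FE
  ----
  col 0: 7(7) + E(14) + 0 (carry in) = 21 → 5(5), carry out 1
  col 1: E(14) + F(15) + 1 (carry in) = 30 → E(14), carry out 1
  col 2: 1(1) + 9(9) + 1 (carry in) = 11 → B(11), carry out 0
  col 3: 0(0) + 0(0) + 0 (carry in) = 0 → 0(0), carry out 0
Reading digits MSB→LSB: 0BE5
Strip leading zeros: BE5
= 0xBE5


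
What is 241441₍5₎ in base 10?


Positional values (base 5):
  1 × 5^0 = 1 × 1 = 1
  4 × 5^1 = 4 × 5 = 20
  4 × 5^2 = 4 × 25 = 100
  1 × 5^3 = 1 × 125 = 125
  4 × 5^4 = 4 × 625 = 2500
  2 × 5^5 = 2 × 3125 = 6250
Sum = 1 + 20 + 100 + 125 + 2500 + 6250
= 8996


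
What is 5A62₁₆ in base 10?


Positional values:
Position 0: 2 × 16^0 = 2 × 1 = 2
Position 1: 6 × 16^1 = 6 × 16 = 96
Position 2: A × 16^2 = 10 × 256 = 2560
Position 3: 5 × 16^3 = 5 × 4096 = 20480
Sum = 2 + 96 + 2560 + 20480
= 23138


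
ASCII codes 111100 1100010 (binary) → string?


Codes (binary): 111100 1100010
Per-code ASCII lookup:
  111100 = 60  (special character) → '<'
  1100010 = 98  (range 97-122: lowercase, 98 - 97 = 1) → 'b'
= '<b'


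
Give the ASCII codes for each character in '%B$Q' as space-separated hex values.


String: '%B$Q'  (4 characters)
Per-character ASCII lookup:
  '%': special character: '%' = 37 → 0x25
  'B': uppercase starts at 65: 'B' = 65 + 1 = 66 → 0x42
  '$': special character: '$' = 36 → 0x24
  'Q': uppercase starts at 65: 'Q' = 65 + 16 = 81 → 0x51
= 0x25 0x42 0x24 0x51


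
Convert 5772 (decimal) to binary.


Divide by 2 repeatedly:
5772 ÷ 2 = 2886 remainder 0
2886 ÷ 2 = 1443 remainder 0
1443 ÷ 2 = 721 remainder 1
721 ÷ 2 = 360 remainder 1
360 ÷ 2 = 180 remainder 0
180 ÷ 2 = 90 remainder 0
90 ÷ 2 = 45 remainder 0
45 ÷ 2 = 22 remainder 1
22 ÷ 2 = 11 remainder 0
11 ÷ 2 = 5 remainder 1
5 ÷ 2 = 2 remainder 1
2 ÷ 2 = 1 remainder 0
1 ÷ 2 = 0 remainder 1
Reading remainders bottom-up:
= 1011010001100


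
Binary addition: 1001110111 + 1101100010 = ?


Align and add column by column (LSB to MSB, carry propagating):
  01001110111
+ 01101100010
  -----------
  col 0: 1 + 0 + 0 (carry in) = 1 → bit 1, carry out 0
  col 1: 1 + 1 + 0 (carry in) = 2 → bit 0, carry out 1
  col 2: 1 + 0 + 1 (carry in) = 2 → bit 0, carry out 1
  col 3: 0 + 0 + 1 (carry in) = 1 → bit 1, carry out 0
  col 4: 1 + 0 + 0 (carry in) = 1 → bit 1, carry out 0
  col 5: 1 + 1 + 0 (carry in) = 2 → bit 0, carry out 1
  col 6: 1 + 1 + 1 (carry in) = 3 → bit 1, carry out 1
  col 7: 0 + 0 + 1 (carry in) = 1 → bit 1, carry out 0
  col 8: 0 + 1 + 0 (carry in) = 1 → bit 1, carry out 0
  col 9: 1 + 1 + 0 (carry in) = 2 → bit 0, carry out 1
  col 10: 0 + 0 + 1 (carry in) = 1 → bit 1, carry out 0
Reading bits MSB→LSB: 10111011001
Strip leading zeros: 10111011001
= 10111011001


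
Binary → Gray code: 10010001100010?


Binary: 10010001100010
Gray code: G = B XOR (B >> 1)
B >> 1 = 01001000110001
10010001100010 XOR 01001000110001:
  1 XOR 0 = 1
  0 XOR 1 = 1
  0 XOR 0 = 0
  1 XOR 0 = 1
  0 XOR 1 = 1
  0 XOR 0 = 0
  0 XOR 0 = 0
  1 XOR 0 = 1
  1 XOR 1 = 0
  0 XOR 1 = 1
  0 XOR 0 = 0
  0 XOR 0 = 0
  1 XOR 0 = 1
  0 XOR 1 = 1
= 11011001010011


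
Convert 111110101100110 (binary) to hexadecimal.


Group into 4-bit nibbles: 0111110101100110
  0111 = 7
  1101 = D
  0110 = 6
  0110 = 6
= 0x7D66


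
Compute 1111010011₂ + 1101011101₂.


Align and add column by column (LSB to MSB, carry propagating):
  01111010011
+ 01101011101
  -----------
  col 0: 1 + 1 + 0 (carry in) = 2 → bit 0, carry out 1
  col 1: 1 + 0 + 1 (carry in) = 2 → bit 0, carry out 1
  col 2: 0 + 1 + 1 (carry in) = 2 → bit 0, carry out 1
  col 3: 0 + 1 + 1 (carry in) = 2 → bit 0, carry out 1
  col 4: 1 + 1 + 1 (carry in) = 3 → bit 1, carry out 1
  col 5: 0 + 0 + 1 (carry in) = 1 → bit 1, carry out 0
  col 6: 1 + 1 + 0 (carry in) = 2 → bit 0, carry out 1
  col 7: 1 + 0 + 1 (carry in) = 2 → bit 0, carry out 1
  col 8: 1 + 1 + 1 (carry in) = 3 → bit 1, carry out 1
  col 9: 1 + 1 + 1 (carry in) = 3 → bit 1, carry out 1
  col 10: 0 + 0 + 1 (carry in) = 1 → bit 1, carry out 0
Reading bits MSB→LSB: 11100110000
Strip leading zeros: 11100110000
= 11100110000


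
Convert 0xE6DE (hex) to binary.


Each hex digit → 4 binary bits:
  E = 1110
  6 = 0110
  D = 1101
  E = 1110
Concatenate: 1110 0110 1101 1110
= 1110011011011110


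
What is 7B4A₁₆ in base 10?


Positional values:
Position 0: A × 16^0 = 10 × 1 = 10
Position 1: 4 × 16^1 = 4 × 16 = 64
Position 2: B × 16^2 = 11 × 256 = 2816
Position 3: 7 × 16^3 = 7 × 4096 = 28672
Sum = 10 + 64 + 2816 + 28672
= 31562


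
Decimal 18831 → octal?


Divide by 8 repeatedly:
18831 ÷ 8 = 2353 remainder 7
2353 ÷ 8 = 294 remainder 1
294 ÷ 8 = 36 remainder 6
36 ÷ 8 = 4 remainder 4
4 ÷ 8 = 0 remainder 4
Reading remainders bottom-up:
= 0o44617


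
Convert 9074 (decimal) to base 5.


Divide by 5 repeatedly:
9074 ÷ 5 = 1814 remainder 4
1814 ÷ 5 = 362 remainder 4
362 ÷ 5 = 72 remainder 2
72 ÷ 5 = 14 remainder 2
14 ÷ 5 = 2 remainder 4
2 ÷ 5 = 0 remainder 2
Reading remainders bottom-up:
= 242244


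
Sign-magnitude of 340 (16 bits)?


Sign bit: 0 (positive)
Magnitude: 340 = 000000101010100
= 0000000101010100


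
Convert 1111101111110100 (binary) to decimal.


Positional values:
Bit 2: 1 × 2^2 = 4
Bit 4: 1 × 2^4 = 16
Bit 5: 1 × 2^5 = 32
Bit 6: 1 × 2^6 = 64
Bit 7: 1 × 2^7 = 128
Bit 8: 1 × 2^8 = 256
Bit 9: 1 × 2^9 = 512
Bit 11: 1 × 2^11 = 2048
Bit 12: 1 × 2^12 = 4096
Bit 13: 1 × 2^13 = 8192
Bit 14: 1 × 2^14 = 16384
Bit 15: 1 × 2^15 = 32768
Sum = 4 + 16 + 32 + 64 + 128 + 256 + 512 + 2048 + 4096 + 8192 + 16384 + 32768
= 64500


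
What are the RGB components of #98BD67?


Hex: #98BD67
R = 98₁₆ = 152
G = BD₁₆ = 189
B = 67₁₆ = 103
= RGB(152, 189, 103)


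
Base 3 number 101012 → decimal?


Positional values (base 3):
  2 × 3^0 = 2 × 1 = 2
  1 × 3^1 = 1 × 3 = 3
  0 × 3^2 = 0 × 9 = 0
  1 × 3^3 = 1 × 27 = 27
  0 × 3^4 = 0 × 81 = 0
  1 × 3^5 = 1 × 243 = 243
Sum = 2 + 3 + 0 + 27 + 0 + 243
= 275


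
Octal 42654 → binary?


Each octal digit → 3 binary bits:
  4 = 100
  2 = 010
  6 = 110
  5 = 101
  4 = 100
Concatenate: 100 010 110 101 100
= 100010110101100


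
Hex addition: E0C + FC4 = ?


Align and add column by column (LSB to MSB, each column mod 16 with carry):
  0E0C
+ 0FC4
  ----
  col 0: C(12) + 4(4) + 0 (carry in) = 16 → 0(0), carry out 1
  col 1: 0(0) + C(12) + 1 (carry in) = 13 → D(13), carry out 0
  col 2: E(14) + F(15) + 0 (carry in) = 29 → D(13), carry out 1
  col 3: 0(0) + 0(0) + 1 (carry in) = 1 → 1(1), carry out 0
Reading digits MSB→LSB: 1DD0
Strip leading zeros: 1DD0
= 0x1DD0


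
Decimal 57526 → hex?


Divide by 16 repeatedly:
57526 ÷ 16 = 3595 remainder 6 (6)
3595 ÷ 16 = 224 remainder 11 (B)
224 ÷ 16 = 14 remainder 0 (0)
14 ÷ 16 = 0 remainder 14 (E)
Reading remainders bottom-up:
= 0xE0B6


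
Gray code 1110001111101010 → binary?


Gray code: 1110001111101010
MSB stays the same: 1
Each subsequent bit = prev_binary XOR current_gray:
  B[1] = 1 XOR 1 = 0
  B[2] = 0 XOR 1 = 1
  B[3] = 1 XOR 0 = 1
  B[4] = 1 XOR 0 = 1
  B[5] = 1 XOR 0 = 1
  B[6] = 1 XOR 1 = 0
  B[7] = 0 XOR 1 = 1
  B[8] = 1 XOR 1 = 0
  B[9] = 0 XOR 1 = 1
  B[10] = 1 XOR 1 = 0
  B[11] = 0 XOR 0 = 0
  B[12] = 0 XOR 1 = 1
  B[13] = 1 XOR 0 = 1
  B[14] = 1 XOR 1 = 0
  B[15] = 0 XOR 0 = 0
= 1011110101001100 (48460 decimal)


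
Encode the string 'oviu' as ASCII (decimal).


String: 'oviu'  (4 characters)
Per-character ASCII lookup:
  'o': lowercase starts at 97: 'o' = 97 + 14 = 111
  'v': lowercase starts at 97: 'v' = 97 + 21 = 118
  'i': lowercase starts at 97: 'i' = 97 + 8 = 105
  'u': lowercase starts at 97: 'u' = 97 + 20 = 117
= 111 118 105 117


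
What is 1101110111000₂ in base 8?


Group into 3-bit groups: 001101110111000
  001 = 1
  101 = 5
  110 = 6
  111 = 7
  000 = 0
= 0o15670


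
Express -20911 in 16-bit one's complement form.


Original: 0101000110101111
Invert all bits:
  bit 0: 0 → 1
  bit 1: 1 → 0
  bit 2: 0 → 1
  bit 3: 1 → 0
  bit 4: 0 → 1
  bit 5: 0 → 1
  bit 6: 0 → 1
  bit 7: 1 → 0
  bit 8: 1 → 0
  bit 9: 0 → 1
  bit 10: 1 → 0
  bit 11: 0 → 1
  bit 12: 1 → 0
  bit 13: 1 → 0
  bit 14: 1 → 0
  bit 15: 1 → 0
= 1010111001010000


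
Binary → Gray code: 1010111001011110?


Binary: 1010111001011110
Gray code: G = B XOR (B >> 1)
B >> 1 = 0101011100101111
1010111001011110 XOR 0101011100101111:
  1 XOR 0 = 1
  0 XOR 1 = 1
  1 XOR 0 = 1
  0 XOR 1 = 1
  1 XOR 0 = 1
  1 XOR 1 = 0
  1 XOR 1 = 0
  0 XOR 1 = 1
  0 XOR 0 = 0
  1 XOR 0 = 1
  0 XOR 1 = 1
  1 XOR 0 = 1
  1 XOR 1 = 0
  1 XOR 1 = 0
  1 XOR 1 = 0
  0 XOR 1 = 1
= 1111100101110001


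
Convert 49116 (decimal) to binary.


Divide by 2 repeatedly:
49116 ÷ 2 = 24558 remainder 0
24558 ÷ 2 = 12279 remainder 0
12279 ÷ 2 = 6139 remainder 1
6139 ÷ 2 = 3069 remainder 1
3069 ÷ 2 = 1534 remainder 1
1534 ÷ 2 = 767 remainder 0
767 ÷ 2 = 383 remainder 1
383 ÷ 2 = 191 remainder 1
191 ÷ 2 = 95 remainder 1
95 ÷ 2 = 47 remainder 1
47 ÷ 2 = 23 remainder 1
23 ÷ 2 = 11 remainder 1
11 ÷ 2 = 5 remainder 1
5 ÷ 2 = 2 remainder 1
2 ÷ 2 = 1 remainder 0
1 ÷ 2 = 0 remainder 1
Reading remainders bottom-up:
= 1011111111011100


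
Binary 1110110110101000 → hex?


Group into 4-bit nibbles: 1110110110101000
  1110 = E
  1101 = D
  1010 = A
  1000 = 8
= 0xEDA8


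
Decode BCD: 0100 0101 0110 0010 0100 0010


Each 4-bit group → digit:
  0100 → 4
  0101 → 5
  0110 → 6
  0010 → 2
  0100 → 4
  0010 → 2
= 456242


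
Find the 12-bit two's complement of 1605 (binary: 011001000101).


Original: 011001000101
Step 1 - Invert all bits: 100110111010
Step 2 - Add 1: 100110111010 + 1
= 100110111011 (represents -1605)


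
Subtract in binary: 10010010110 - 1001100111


Align and subtract column by column (LSB to MSB, borrowing when needed):
  10010010110
- 01001100111
  -----------
  col 0: (0 - 0 borrow-in) - 1 → borrow from next column: (0+2) - 1 = 1, borrow out 1
  col 1: (1 - 1 borrow-in) - 1 → borrow from next column: (0+2) - 1 = 1, borrow out 1
  col 2: (1 - 1 borrow-in) - 1 → borrow from next column: (0+2) - 1 = 1, borrow out 1
  col 3: (0 - 1 borrow-in) - 0 → borrow from next column: (-1+2) - 0 = 1, borrow out 1
  col 4: (1 - 1 borrow-in) - 0 → 0 - 0 = 0, borrow out 0
  col 5: (0 - 0 borrow-in) - 1 → borrow from next column: (0+2) - 1 = 1, borrow out 1
  col 6: (0 - 1 borrow-in) - 1 → borrow from next column: (-1+2) - 1 = 0, borrow out 1
  col 7: (1 - 1 borrow-in) - 0 → 0 - 0 = 0, borrow out 0
  col 8: (0 - 0 borrow-in) - 0 → 0 - 0 = 0, borrow out 0
  col 9: (0 - 0 borrow-in) - 1 → borrow from next column: (0+2) - 1 = 1, borrow out 1
  col 10: (1 - 1 borrow-in) - 0 → 0 - 0 = 0, borrow out 0
Reading bits MSB→LSB: 01000101111
Strip leading zeros: 1000101111
= 1000101111


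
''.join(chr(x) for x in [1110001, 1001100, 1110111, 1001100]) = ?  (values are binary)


Codes (binary): 1110001 1001100 1110111 1001100
Per-code ASCII lookup:
  1110001 = 113  (range 97-122: lowercase, 113 - 97 = 16) → 'q'
  1001100 = 76  (range 65-90: uppercase, 76 - 65 = 11) → 'L'
  1110111 = 119  (range 97-122: lowercase, 119 - 97 = 22) → 'w'
  1001100 = 76  (range 65-90: uppercase, 76 - 65 = 11) → 'L'
= 'qLwL'


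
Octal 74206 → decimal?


Positional values:
Position 0: 6 × 8^0 = 6
Position 1: 0 × 8^1 = 0
Position 2: 2 × 8^2 = 128
Position 3: 4 × 8^3 = 2048
Position 4: 7 × 8^4 = 28672
Sum = 6 + 0 + 128 + 2048 + 28672
= 30854


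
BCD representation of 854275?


Each digit → 4-bit binary:
  8 → 1000
  5 → 0101
  4 → 0100
  2 → 0010
  7 → 0111
  5 → 0101
= 1000 0101 0100 0010 0111 0101


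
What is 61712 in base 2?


Divide by 2 repeatedly:
61712 ÷ 2 = 30856 remainder 0
30856 ÷ 2 = 15428 remainder 0
15428 ÷ 2 = 7714 remainder 0
7714 ÷ 2 = 3857 remainder 0
3857 ÷ 2 = 1928 remainder 1
1928 ÷ 2 = 964 remainder 0
964 ÷ 2 = 482 remainder 0
482 ÷ 2 = 241 remainder 0
241 ÷ 2 = 120 remainder 1
120 ÷ 2 = 60 remainder 0
60 ÷ 2 = 30 remainder 0
30 ÷ 2 = 15 remainder 0
15 ÷ 2 = 7 remainder 1
7 ÷ 2 = 3 remainder 1
3 ÷ 2 = 1 remainder 1
1 ÷ 2 = 0 remainder 1
Reading remainders bottom-up:
= 1111000100010000


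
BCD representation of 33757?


Each digit → 4-bit binary:
  3 → 0011
  3 → 0011
  7 → 0111
  5 → 0101
  7 → 0111
= 0011 0011 0111 0101 0111


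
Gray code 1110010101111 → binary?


Gray code: 1110010101111
MSB stays the same: 1
Each subsequent bit = prev_binary XOR current_gray:
  B[1] = 1 XOR 1 = 0
  B[2] = 0 XOR 1 = 1
  B[3] = 1 XOR 0 = 1
  B[4] = 1 XOR 0 = 1
  B[5] = 1 XOR 1 = 0
  B[6] = 0 XOR 0 = 0
  B[7] = 0 XOR 1 = 1
  B[8] = 1 XOR 0 = 1
  B[9] = 1 XOR 1 = 0
  B[10] = 0 XOR 1 = 1
  B[11] = 1 XOR 1 = 0
  B[12] = 0 XOR 1 = 1
= 1011100110101 (5941 decimal)


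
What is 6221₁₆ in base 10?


Positional values:
Position 0: 1 × 16^0 = 1 × 1 = 1
Position 1: 2 × 16^1 = 2 × 16 = 32
Position 2: 2 × 16^2 = 2 × 256 = 512
Position 3: 6 × 16^3 = 6 × 4096 = 24576
Sum = 1 + 32 + 512 + 24576
= 25121


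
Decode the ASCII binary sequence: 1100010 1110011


Codes (binary): 1100010 1110011
Per-code ASCII lookup:
  1100010 = 98  (range 97-122: lowercase, 98 - 97 = 1) → 'b'
  1110011 = 115  (range 97-122: lowercase, 115 - 97 = 18) → 's'
= 'bs'


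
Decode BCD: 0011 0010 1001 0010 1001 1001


Each 4-bit group → digit:
  0011 → 3
  0010 → 2
  1001 → 9
  0010 → 2
  1001 → 9
  1001 → 9
= 329299


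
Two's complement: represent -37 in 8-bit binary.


Original: 00100101
Step 1 - Invert all bits: 11011010
Step 2 - Add 1: 11011010 + 1
= 11011011 (represents -37)


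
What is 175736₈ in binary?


Each octal digit → 3 binary bits:
  1 = 001
  7 = 111
  5 = 101
  7 = 111
  3 = 011
  6 = 110
Concatenate: 001 111 101 111 011 110
= 001111101111011110


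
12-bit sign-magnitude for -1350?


Sign bit: 1 (negative)
Magnitude: 1350 = 10101000110
= 110101000110


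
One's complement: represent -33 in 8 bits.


Original: 00100001
Invert all bits:
  bit 0: 0 → 1
  bit 1: 0 → 1
  bit 2: 1 → 0
  bit 3: 0 → 1
  bit 4: 0 → 1
  bit 5: 0 → 1
  bit 6: 0 → 1
  bit 7: 1 → 0
= 11011110


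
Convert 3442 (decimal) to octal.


Divide by 8 repeatedly:
3442 ÷ 8 = 430 remainder 2
430 ÷ 8 = 53 remainder 6
53 ÷ 8 = 6 remainder 5
6 ÷ 8 = 0 remainder 6
Reading remainders bottom-up:
= 0o6562


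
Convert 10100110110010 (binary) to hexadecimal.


Group into 4-bit nibbles: 0010100110110010
  0010 = 2
  1001 = 9
  1011 = B
  0010 = 2
= 0x29B2


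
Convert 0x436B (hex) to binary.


Each hex digit → 4 binary bits:
  4 = 0100
  3 = 0011
  6 = 0110
  B = 1011
Concatenate: 0100 0011 0110 1011
= 0100001101101011


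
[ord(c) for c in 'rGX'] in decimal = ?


String: 'rGX'  (3 characters)
Per-character ASCII lookup:
  'r': lowercase starts at 97: 'r' = 97 + 17 = 114
  'G': uppercase starts at 65: 'G' = 65 + 6 = 71
  'X': uppercase starts at 65: 'X' = 65 + 23 = 88
= 114 71 88


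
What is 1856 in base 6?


Divide by 6 repeatedly:
1856 ÷ 6 = 309 remainder 2
309 ÷ 6 = 51 remainder 3
51 ÷ 6 = 8 remainder 3
8 ÷ 6 = 1 remainder 2
1 ÷ 6 = 0 remainder 1
Reading remainders bottom-up:
= 12332


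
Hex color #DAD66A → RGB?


Hex: #DAD66A
R = DA₁₆ = 218
G = D6₁₆ = 214
B = 6A₁₆ = 106
= RGB(218, 214, 106)


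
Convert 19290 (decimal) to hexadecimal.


Divide by 16 repeatedly:
19290 ÷ 16 = 1205 remainder 10 (A)
1205 ÷ 16 = 75 remainder 5 (5)
75 ÷ 16 = 4 remainder 11 (B)
4 ÷ 16 = 0 remainder 4 (4)
Reading remainders bottom-up:
= 0x4B5A


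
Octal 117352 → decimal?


Positional values:
Position 0: 2 × 8^0 = 2
Position 1: 5 × 8^1 = 40
Position 2: 3 × 8^2 = 192
Position 3: 7 × 8^3 = 3584
Position 4: 1 × 8^4 = 4096
Position 5: 1 × 8^5 = 32768
Sum = 2 + 40 + 192 + 3584 + 4096 + 32768
= 40682


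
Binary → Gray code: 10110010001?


Binary: 10110010001
Gray code: G = B XOR (B >> 1)
B >> 1 = 01011001000
10110010001 XOR 01011001000:
  1 XOR 0 = 1
  0 XOR 1 = 1
  1 XOR 0 = 1
  1 XOR 1 = 0
  0 XOR 1 = 1
  0 XOR 0 = 0
  1 XOR 0 = 1
  0 XOR 1 = 1
  0 XOR 0 = 0
  0 XOR 0 = 0
  1 XOR 0 = 1
= 11101011001


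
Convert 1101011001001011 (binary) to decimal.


Positional values:
Bit 0: 1 × 2^0 = 1
Bit 1: 1 × 2^1 = 2
Bit 3: 1 × 2^3 = 8
Bit 6: 1 × 2^6 = 64
Bit 9: 1 × 2^9 = 512
Bit 10: 1 × 2^10 = 1024
Bit 12: 1 × 2^12 = 4096
Bit 14: 1 × 2^14 = 16384
Bit 15: 1 × 2^15 = 32768
Sum = 1 + 2 + 8 + 64 + 512 + 1024 + 4096 + 16384 + 32768
= 54859


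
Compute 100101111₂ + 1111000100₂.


Align and add column by column (LSB to MSB, carry propagating):
  00100101111
+ 01111000100
  -----------
  col 0: 1 + 0 + 0 (carry in) = 1 → bit 1, carry out 0
  col 1: 1 + 0 + 0 (carry in) = 1 → bit 1, carry out 0
  col 2: 1 + 1 + 0 (carry in) = 2 → bit 0, carry out 1
  col 3: 1 + 0 + 1 (carry in) = 2 → bit 0, carry out 1
  col 4: 0 + 0 + 1 (carry in) = 1 → bit 1, carry out 0
  col 5: 1 + 0 + 0 (carry in) = 1 → bit 1, carry out 0
  col 6: 0 + 1 + 0 (carry in) = 1 → bit 1, carry out 0
  col 7: 0 + 1 + 0 (carry in) = 1 → bit 1, carry out 0
  col 8: 1 + 1 + 0 (carry in) = 2 → bit 0, carry out 1
  col 9: 0 + 1 + 1 (carry in) = 2 → bit 0, carry out 1
  col 10: 0 + 0 + 1 (carry in) = 1 → bit 1, carry out 0
Reading bits MSB→LSB: 10011110011
Strip leading zeros: 10011110011
= 10011110011


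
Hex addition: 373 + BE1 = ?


Align and add column by column (LSB to MSB, each column mod 16 with carry):
  0373
+ 0BE1
  ----
  col 0: 3(3) + 1(1) + 0 (carry in) = 4 → 4(4), carry out 0
  col 1: 7(7) + E(14) + 0 (carry in) = 21 → 5(5), carry out 1
  col 2: 3(3) + B(11) + 1 (carry in) = 15 → F(15), carry out 0
  col 3: 0(0) + 0(0) + 0 (carry in) = 0 → 0(0), carry out 0
Reading digits MSB→LSB: 0F54
Strip leading zeros: F54
= 0xF54


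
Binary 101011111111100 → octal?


Group into 3-bit groups: 101011111111100
  101 = 5
  011 = 3
  111 = 7
  111 = 7
  100 = 4
= 0o53774


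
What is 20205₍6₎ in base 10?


Positional values (base 6):
  5 × 6^0 = 5 × 1 = 5
  0 × 6^1 = 0 × 6 = 0
  2 × 6^2 = 2 × 36 = 72
  0 × 6^3 = 0 × 216 = 0
  2 × 6^4 = 2 × 1296 = 2592
Sum = 5 + 0 + 72 + 0 + 2592
= 2669


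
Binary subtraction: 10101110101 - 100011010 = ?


Align and subtract column by column (LSB to MSB, borrowing when needed):
  10101110101
- 00100011010
  -----------
  col 0: (1 - 0 borrow-in) - 0 → 1 - 0 = 1, borrow out 0
  col 1: (0 - 0 borrow-in) - 1 → borrow from next column: (0+2) - 1 = 1, borrow out 1
  col 2: (1 - 1 borrow-in) - 0 → 0 - 0 = 0, borrow out 0
  col 3: (0 - 0 borrow-in) - 1 → borrow from next column: (0+2) - 1 = 1, borrow out 1
  col 4: (1 - 1 borrow-in) - 1 → borrow from next column: (0+2) - 1 = 1, borrow out 1
  col 5: (1 - 1 borrow-in) - 0 → 0 - 0 = 0, borrow out 0
  col 6: (1 - 0 borrow-in) - 0 → 1 - 0 = 1, borrow out 0
  col 7: (0 - 0 borrow-in) - 0 → 0 - 0 = 0, borrow out 0
  col 8: (1 - 0 borrow-in) - 1 → 1 - 1 = 0, borrow out 0
  col 9: (0 - 0 borrow-in) - 0 → 0 - 0 = 0, borrow out 0
  col 10: (1 - 0 borrow-in) - 0 → 1 - 0 = 1, borrow out 0
Reading bits MSB→LSB: 10001011011
Strip leading zeros: 10001011011
= 10001011011


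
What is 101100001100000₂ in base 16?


Group into 4-bit nibbles: 0101100001100000
  0101 = 5
  1000 = 8
  0110 = 6
  0000 = 0
= 0x5860


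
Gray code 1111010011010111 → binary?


Gray code: 1111010011010111
MSB stays the same: 1
Each subsequent bit = prev_binary XOR current_gray:
  B[1] = 1 XOR 1 = 0
  B[2] = 0 XOR 1 = 1
  B[3] = 1 XOR 1 = 0
  B[4] = 0 XOR 0 = 0
  B[5] = 0 XOR 1 = 1
  B[6] = 1 XOR 0 = 1
  B[7] = 1 XOR 0 = 1
  B[8] = 1 XOR 1 = 0
  B[9] = 0 XOR 1 = 1
  B[10] = 1 XOR 0 = 1
  B[11] = 1 XOR 1 = 0
  B[12] = 0 XOR 0 = 0
  B[13] = 0 XOR 1 = 1
  B[14] = 1 XOR 1 = 0
  B[15] = 0 XOR 1 = 1
= 1010011101100101 (42853 decimal)


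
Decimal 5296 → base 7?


Divide by 7 repeatedly:
5296 ÷ 7 = 756 remainder 4
756 ÷ 7 = 108 remainder 0
108 ÷ 7 = 15 remainder 3
15 ÷ 7 = 2 remainder 1
2 ÷ 7 = 0 remainder 2
Reading remainders bottom-up:
= 21304


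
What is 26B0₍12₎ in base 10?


Positional values (base 12):
  0 × 12^0 = 0 × 1 = 0
  B × 12^1 = 11 × 12 = 132
  6 × 12^2 = 6 × 144 = 864
  2 × 12^3 = 2 × 1728 = 3456
Sum = 0 + 132 + 864 + 3456
= 4452


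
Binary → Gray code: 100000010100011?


Binary: 100000010100011
Gray code: G = B XOR (B >> 1)
B >> 1 = 010000001010001
100000010100011 XOR 010000001010001:
  1 XOR 0 = 1
  0 XOR 1 = 1
  0 XOR 0 = 0
  0 XOR 0 = 0
  0 XOR 0 = 0
  0 XOR 0 = 0
  0 XOR 0 = 0
  1 XOR 0 = 1
  0 XOR 1 = 1
  1 XOR 0 = 1
  0 XOR 1 = 1
  0 XOR 0 = 0
  0 XOR 0 = 0
  1 XOR 0 = 1
  1 XOR 1 = 0
= 110000011110010
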